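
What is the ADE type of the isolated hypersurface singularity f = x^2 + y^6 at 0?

The Hessian of f at 0 is [[2, 0], [0, 0]] with rank 1, so corank 1. A Groebner basis of the Jacobian ideal J(f) in C{x,y} is {y^5, x}; counting standard monomials gives mu = 5. Corank 1: A-series; mu = 5 gives A_5.

A_{5}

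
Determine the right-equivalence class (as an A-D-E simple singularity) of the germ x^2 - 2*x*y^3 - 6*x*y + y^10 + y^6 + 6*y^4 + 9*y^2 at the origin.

A9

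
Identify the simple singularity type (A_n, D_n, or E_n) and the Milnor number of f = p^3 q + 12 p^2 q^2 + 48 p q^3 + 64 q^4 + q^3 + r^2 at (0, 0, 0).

The Hessian of f at 0 is [[0, 0, 0], [0, 0, 0], [0, 0, 2]] with rank 1, so corank 2. A Groebner basis of the Jacobian ideal J(f) in C{p,q,r} is {p^3 - 48*p*q^2 + 3*q^2, p^2*q + 8*p*q^2, q^3, r}; counting standard monomials gives mu = 7. Corank 2; j^3 = q^3 is a perfect cube, so E-series; the 4-jet and mu = 7 give E_7.

Type E7, Milnor number mu = 7.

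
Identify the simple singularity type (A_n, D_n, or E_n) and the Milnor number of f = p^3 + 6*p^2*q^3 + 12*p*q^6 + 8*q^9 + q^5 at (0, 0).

Type E8, Milnor number mu = 8.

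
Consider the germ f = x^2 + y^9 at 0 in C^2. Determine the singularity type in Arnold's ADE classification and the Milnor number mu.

Type A8, Milnor number mu = 8.

The Hessian of f at 0 has rank 1. Corank 1: A-series; mu = 8 gives A_8.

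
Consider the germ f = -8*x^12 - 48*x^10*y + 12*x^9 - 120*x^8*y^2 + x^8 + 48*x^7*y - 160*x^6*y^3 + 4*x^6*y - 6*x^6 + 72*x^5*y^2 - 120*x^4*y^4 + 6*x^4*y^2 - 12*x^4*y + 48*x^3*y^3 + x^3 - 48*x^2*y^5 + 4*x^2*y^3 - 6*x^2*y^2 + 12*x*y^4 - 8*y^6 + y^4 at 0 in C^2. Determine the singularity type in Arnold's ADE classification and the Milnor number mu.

The Hessian of f at 0 has rank 0. Corank 2; j^3 = x^3 is a perfect cube, so E-series; the 4-jet and mu = 6 give E_6.

Type E_{6}, Milnor number mu = 6.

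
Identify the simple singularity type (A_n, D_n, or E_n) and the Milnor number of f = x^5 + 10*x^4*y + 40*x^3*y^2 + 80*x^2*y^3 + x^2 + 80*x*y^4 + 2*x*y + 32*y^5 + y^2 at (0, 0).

Type A_{4}, Milnor number mu = 4.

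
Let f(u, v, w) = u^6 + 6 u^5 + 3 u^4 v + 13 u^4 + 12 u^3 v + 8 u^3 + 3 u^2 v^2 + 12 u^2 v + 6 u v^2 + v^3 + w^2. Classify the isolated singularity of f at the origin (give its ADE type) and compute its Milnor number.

Type E6, Milnor number mu = 6.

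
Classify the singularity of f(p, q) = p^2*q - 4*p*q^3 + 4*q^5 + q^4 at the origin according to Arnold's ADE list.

The Hessian of f at 0 has rank 0. Corank 2; j^3 = p^2*q has shape L^2 M (L != M), so D-series; mu = 5 gives D_5.

D_5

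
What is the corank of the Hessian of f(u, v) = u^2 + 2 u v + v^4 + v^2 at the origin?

Hessian at 0 has rank 1.

1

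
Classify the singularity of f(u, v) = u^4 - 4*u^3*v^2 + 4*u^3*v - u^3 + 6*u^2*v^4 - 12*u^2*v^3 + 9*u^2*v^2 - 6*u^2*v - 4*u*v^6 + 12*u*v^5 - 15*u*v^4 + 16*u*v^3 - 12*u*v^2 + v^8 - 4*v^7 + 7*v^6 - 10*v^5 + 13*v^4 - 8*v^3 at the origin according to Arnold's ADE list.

E_6

The Hessian of f at 0 has rank 0. Corank 2; j^3 = -(u + 2*v)^3 is a perfect cube, so E-series; the 4-jet and mu = 6 give E_6.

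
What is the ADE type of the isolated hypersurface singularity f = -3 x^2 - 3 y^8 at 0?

A_7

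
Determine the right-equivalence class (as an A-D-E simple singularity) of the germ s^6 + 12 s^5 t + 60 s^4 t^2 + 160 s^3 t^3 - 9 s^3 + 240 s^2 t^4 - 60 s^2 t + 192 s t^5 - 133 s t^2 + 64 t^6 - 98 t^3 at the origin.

D_7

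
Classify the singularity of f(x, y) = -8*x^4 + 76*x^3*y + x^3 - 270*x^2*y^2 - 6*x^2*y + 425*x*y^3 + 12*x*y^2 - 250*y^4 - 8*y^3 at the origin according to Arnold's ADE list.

E_{7}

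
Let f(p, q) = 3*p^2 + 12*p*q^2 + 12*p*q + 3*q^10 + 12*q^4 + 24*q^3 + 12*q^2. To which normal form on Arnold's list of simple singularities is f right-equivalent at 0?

The Hessian of f at 0 is [[6, 12], [12, 24]] with rank 1, so corank 1. A Groebner basis of the Jacobian ideal J(f) in C{p,q} is {p^5 + 20*p^4 + 120*p^3*q - 140*p^3 - 432*p^2*q + 184*p^2 + 432*p*q - 64*p - 128*q, p^4*q - 4*p^4 - 20*p^3*q + 20*p^3 + 60*p^2*q - 24*p^2 - 56*p*q + 8*p + 16*q, p/2 + q^2 + q}; counting standard monomials gives mu = 9. Corank 1: A-series; mu = 9 gives A_9.

A_9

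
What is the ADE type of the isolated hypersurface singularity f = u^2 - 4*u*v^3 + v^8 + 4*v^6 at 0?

The Hessian of f at 0 has rank 1. Corank 1: A-series; mu = 7 gives A_7.

A_7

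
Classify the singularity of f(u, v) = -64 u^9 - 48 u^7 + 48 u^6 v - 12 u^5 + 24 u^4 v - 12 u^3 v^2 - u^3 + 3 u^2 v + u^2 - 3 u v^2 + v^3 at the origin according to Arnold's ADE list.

A_2

The Hessian of f at 0 has rank 1. Corank 1: A-series; mu = 2 gives A_2.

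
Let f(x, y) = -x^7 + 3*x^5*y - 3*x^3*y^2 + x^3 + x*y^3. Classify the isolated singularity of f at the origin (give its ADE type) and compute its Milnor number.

Type E7, Milnor number mu = 7.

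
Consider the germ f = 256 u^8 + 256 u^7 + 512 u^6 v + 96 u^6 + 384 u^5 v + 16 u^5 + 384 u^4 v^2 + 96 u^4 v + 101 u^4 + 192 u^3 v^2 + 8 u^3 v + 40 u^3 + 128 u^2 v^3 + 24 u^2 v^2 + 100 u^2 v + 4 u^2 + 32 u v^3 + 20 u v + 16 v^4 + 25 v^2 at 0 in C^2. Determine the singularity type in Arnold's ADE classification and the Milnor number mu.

The Hessian of f at 0 is [[8, 20], [20, 50]] with rank 1, so corank 1. A Groebner basis of the Jacobian ideal J(f) in C{u,v} is {u^2 + u/5 + v/2, u*v - 2*u/25 - v/5, 4*u/125 + v^2 + 2*v/25}; counting standard monomials gives mu = 3. Corank 1: A-series; mu = 3 gives A_3.

Type A_3, Milnor number mu = 3.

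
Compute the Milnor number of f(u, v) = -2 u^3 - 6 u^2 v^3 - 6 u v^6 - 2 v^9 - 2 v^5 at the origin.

The Hessian of f at 0 has rank 0. Corank 2; j^3 = -2*u^3 is a perfect cube, so E-series; the 5-jet and mu = 8 give E_8.

8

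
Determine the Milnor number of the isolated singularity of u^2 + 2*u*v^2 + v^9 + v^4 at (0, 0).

8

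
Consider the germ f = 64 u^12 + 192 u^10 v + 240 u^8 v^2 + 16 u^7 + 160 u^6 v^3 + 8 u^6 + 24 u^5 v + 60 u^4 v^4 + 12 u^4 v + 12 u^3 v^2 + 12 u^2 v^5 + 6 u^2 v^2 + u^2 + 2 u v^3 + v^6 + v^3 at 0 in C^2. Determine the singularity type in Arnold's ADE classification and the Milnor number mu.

Type A2, Milnor number mu = 2.

The Hessian of f at 0 is [[2, 0], [0, 0]] with rank 1, so corank 1. A Groebner basis of the Jacobian ideal J(f) in C{u,v} is {v^2, u}; counting standard monomials gives mu = 2. Corank 1: A-series; mu = 2 gives A_2.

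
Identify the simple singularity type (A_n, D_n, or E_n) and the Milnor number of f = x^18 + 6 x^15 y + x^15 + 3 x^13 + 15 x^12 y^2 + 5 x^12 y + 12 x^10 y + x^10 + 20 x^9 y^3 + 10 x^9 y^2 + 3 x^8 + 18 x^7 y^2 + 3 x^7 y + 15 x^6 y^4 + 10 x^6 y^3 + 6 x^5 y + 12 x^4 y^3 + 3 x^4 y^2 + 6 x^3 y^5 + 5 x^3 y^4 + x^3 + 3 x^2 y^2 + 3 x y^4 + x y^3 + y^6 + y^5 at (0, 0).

Type E7, Milnor number mu = 7.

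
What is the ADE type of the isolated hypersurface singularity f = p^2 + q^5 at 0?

A_{4}

The Hessian of f at 0 has rank 1. Corank 1: A-series; mu = 4 gives A_4.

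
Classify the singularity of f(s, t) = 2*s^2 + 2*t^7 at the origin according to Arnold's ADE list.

The Hessian of f at 0 has rank 1. Corank 1: A-series; mu = 6 gives A_6.

A6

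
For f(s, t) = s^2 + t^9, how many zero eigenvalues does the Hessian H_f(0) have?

1

Hessian at 0 has rank 1.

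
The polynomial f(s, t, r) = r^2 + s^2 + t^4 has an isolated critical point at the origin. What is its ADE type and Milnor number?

Type A3, Milnor number mu = 3.

The Hessian of f at 0 has rank 2. Corank 1: A-series; mu = 3 gives A_3.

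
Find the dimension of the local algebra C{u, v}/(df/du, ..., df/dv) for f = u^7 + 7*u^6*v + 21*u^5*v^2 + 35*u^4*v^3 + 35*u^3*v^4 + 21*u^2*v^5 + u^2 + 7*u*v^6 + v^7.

6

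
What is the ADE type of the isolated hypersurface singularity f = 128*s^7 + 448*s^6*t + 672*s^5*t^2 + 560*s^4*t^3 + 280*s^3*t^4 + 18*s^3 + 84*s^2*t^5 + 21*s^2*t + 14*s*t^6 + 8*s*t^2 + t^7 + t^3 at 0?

The Hessian of f at 0 has rank 0. Corank 2; j^3 = (2*s + t)*(3*s + t)^2 has shape L^2 M (L != M), so D-series; mu = 8 gives D_8.

D_8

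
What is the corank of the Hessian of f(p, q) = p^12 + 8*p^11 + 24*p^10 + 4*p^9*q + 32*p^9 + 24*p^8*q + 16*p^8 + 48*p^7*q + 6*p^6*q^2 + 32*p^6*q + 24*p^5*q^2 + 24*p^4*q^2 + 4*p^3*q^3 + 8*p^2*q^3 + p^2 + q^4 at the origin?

1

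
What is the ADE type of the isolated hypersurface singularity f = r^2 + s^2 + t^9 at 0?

A_{8}

The Hessian of f at 0 is [[2, 0, 0], [0, 0, 0], [0, 0, 2]] with rank 2, so corank 1. A Groebner basis of the Jacobian ideal J(f) in C{s,t,r} is {t^8, s, r}; counting standard monomials gives mu = 8. Corank 1: A-series; mu = 8 gives A_8.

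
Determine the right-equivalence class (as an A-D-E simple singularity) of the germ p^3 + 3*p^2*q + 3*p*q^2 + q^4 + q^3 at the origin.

E_{6}

The Hessian of f at 0 has rank 0. Corank 2; j^3 = (p + q)^3 is a perfect cube, so E-series; the 4-jet and mu = 6 give E_6.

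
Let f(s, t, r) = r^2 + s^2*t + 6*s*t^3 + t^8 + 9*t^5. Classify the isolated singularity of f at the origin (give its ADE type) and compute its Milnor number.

Type D9, Milnor number mu = 9.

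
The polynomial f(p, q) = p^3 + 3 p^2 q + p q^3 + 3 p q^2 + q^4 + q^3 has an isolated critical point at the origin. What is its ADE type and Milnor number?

Type E7, Milnor number mu = 7.

The Hessian of f at 0 is [[0, 0], [0, 0]] with rank 0, so corank 2. A Groebner basis of the Jacobian ideal J(f) in C{p,q} is {p^3 + 3*p^2*q + 6*p^2 + 12*p*q + 6*q^2, -3*p^2 + p*q^2 - 6*p*q - 3*q^2, 3*p^2 + 6*p*q + q^3 + 3*q^2}; counting standard monomials gives mu = 7. Corank 2; j^3 = (p + q)^3 is a perfect cube, so E-series; the 4-jet and mu = 7 give E_7.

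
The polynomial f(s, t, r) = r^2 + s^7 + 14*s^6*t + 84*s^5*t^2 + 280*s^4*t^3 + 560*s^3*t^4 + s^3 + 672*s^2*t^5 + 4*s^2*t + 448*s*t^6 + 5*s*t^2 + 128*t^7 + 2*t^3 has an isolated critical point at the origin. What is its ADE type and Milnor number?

Type D_{8}, Milnor number mu = 8.

The Hessian of f at 0 is [[0, 0, 0], [0, 0, 0], [0, 0, 2]] with rank 1, so corank 2. A Groebner basis of the Jacobian ideal J(f) in C{s,t,r} is {-s*t/7 + t^6 - t^2/7, s*t^2 + t^3, s^2 + 3*s*t + 2*t^2, r}; counting standard monomials gives mu = 8. Corank 2; j^3 = (s + t)^2*(s + 2*t) has shape L^2 M (L != M), so D-series; mu = 8 gives D_8.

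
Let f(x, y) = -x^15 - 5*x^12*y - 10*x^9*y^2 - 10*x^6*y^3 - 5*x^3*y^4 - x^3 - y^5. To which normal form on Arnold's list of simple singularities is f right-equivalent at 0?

E_{8}

The Hessian of f at 0 is [[0, 0], [0, 0]] with rank 0, so corank 2. A Groebner basis of the Jacobian ideal J(f) in C{x,y} is {y^4, x^2}; counting standard monomials gives mu = 8. Corank 2; j^3 = -x^3 is a perfect cube, so E-series; the 5-jet and mu = 8 give E_8.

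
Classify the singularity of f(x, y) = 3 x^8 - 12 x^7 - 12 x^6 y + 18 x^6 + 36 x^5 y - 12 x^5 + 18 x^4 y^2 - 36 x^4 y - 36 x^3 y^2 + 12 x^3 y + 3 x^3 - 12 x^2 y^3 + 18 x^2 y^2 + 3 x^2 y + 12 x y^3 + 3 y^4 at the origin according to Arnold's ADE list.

The Hessian of f at 0 has rank 0. Corank 2; j^3 = 3*x^2*(x + y) has shape L^2 M (L != M), so D-series; mu = 5 gives D_5.

D5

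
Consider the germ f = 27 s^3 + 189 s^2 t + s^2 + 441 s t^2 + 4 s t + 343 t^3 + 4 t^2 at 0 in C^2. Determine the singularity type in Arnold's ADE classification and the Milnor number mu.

Type A_{2}, Milnor number mu = 2.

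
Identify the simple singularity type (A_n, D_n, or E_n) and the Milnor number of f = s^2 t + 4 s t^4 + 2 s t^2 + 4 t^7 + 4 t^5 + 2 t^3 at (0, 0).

The Hessian of f at 0 has rank 0. Corank 2; j^3 = t*(s^2 + 2*s*t + 2*t^2) splits into three distinct lines over C (the quadratic factor has nonzero discriminant), so D_4.

Type D_4, Milnor number mu = 4.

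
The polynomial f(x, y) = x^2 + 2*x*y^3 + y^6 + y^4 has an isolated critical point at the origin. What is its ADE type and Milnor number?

Type A_3, Milnor number mu = 3.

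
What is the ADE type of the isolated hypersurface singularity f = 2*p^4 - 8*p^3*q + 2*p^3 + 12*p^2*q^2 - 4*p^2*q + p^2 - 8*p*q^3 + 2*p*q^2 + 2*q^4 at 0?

The Hessian of f at 0 has rank 1. Corank 1: A-series; mu = 3 gives A_3.

A3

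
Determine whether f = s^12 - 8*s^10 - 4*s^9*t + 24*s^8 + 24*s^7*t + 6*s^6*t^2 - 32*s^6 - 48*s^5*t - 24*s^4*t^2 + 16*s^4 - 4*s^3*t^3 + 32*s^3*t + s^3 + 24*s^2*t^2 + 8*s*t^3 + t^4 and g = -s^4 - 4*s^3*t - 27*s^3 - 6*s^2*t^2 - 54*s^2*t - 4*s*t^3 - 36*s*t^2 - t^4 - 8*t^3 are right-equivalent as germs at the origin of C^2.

Yes.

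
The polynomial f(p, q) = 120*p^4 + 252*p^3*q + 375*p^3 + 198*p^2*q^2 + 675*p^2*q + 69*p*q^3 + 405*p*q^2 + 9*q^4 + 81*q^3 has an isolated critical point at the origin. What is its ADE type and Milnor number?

Type E_{7}, Milnor number mu = 7.

The Hessian of f at 0 is [[0, 0], [0, 0]] with rank 0, so corank 2. A Groebner basis of the Jacobian ideal J(f) in C{p,q} is {1171875*p^2/4 + 703125*p*q/2 + q^4 - 125*q^3/4 + 421875*q^2/4, p^3 + 2475*p^2/4 + 1485*p*q/2 + 3*q^3/20 + 891*q^2/4, p^2*q - 2875*p^2/4 - 1725*p*q/2 - 17*q^3/60 - 1035*q^2/4, 625*p^2 + p*q^2 + 750*p*q + 8*q^3/15 + 225*q^2}; counting standard monomials gives mu = 7. Corank 2; j^3 = 3*(5*p + 3*q)^3 is a perfect cube, so E-series; the 4-jet and mu = 7 give E_7.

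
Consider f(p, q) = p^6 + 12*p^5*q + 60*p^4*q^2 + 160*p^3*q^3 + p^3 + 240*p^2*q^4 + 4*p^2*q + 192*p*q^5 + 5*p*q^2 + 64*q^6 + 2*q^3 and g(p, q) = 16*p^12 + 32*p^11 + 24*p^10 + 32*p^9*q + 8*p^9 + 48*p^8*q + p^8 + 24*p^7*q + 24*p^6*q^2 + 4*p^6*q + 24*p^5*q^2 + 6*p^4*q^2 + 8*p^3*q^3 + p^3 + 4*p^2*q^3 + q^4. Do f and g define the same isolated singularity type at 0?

The Hessian of f at 0 is [[0, 0], [0, 0]] with rank 0, so corank 2. A Groebner basis of the Jacobian ideal J(f) in C{p,q} is {-p*q/6 + q^5 - q^2/6, p*q^2 + q^3, p^2 + 3*p*q + 2*q^2}; counting standard monomials gives mu = 7. Corank 2; j^3 = (p + q)^2*(p + 2*q) has shape L^2 M (L != M), so D-series; mu = 7 gives D_7. The Hessian of g at 0 is [[0, 0], [0, 0]] with rank 0, so corank 2. A Groebner basis of the Jacobian ideal J(g) in C{p,q} is {q^3, p^2}; counting standard monomials gives mu = 6. Corank 2; j^3 = p^3 is a perfect cube, so E-series; the 4-jet and mu = 6 give E_6. f is D_7 but g is E_6, hence not right-equivalent.

No.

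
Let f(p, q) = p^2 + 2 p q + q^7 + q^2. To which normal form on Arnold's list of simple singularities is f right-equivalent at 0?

A_{6}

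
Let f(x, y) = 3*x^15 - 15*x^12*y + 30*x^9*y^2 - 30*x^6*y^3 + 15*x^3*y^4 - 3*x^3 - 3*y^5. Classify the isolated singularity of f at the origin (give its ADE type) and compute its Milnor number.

The Hessian of f at 0 is [[0, 0], [0, 0]] with rank 0, so corank 2. A Groebner basis of the Jacobian ideal J(f) in C{x,y} is {y^4, x^2}; counting standard monomials gives mu = 8. Corank 2; j^3 = -3*x^3 is a perfect cube, so E-series; the 5-jet and mu = 8 give E_8.

Type E8, Milnor number mu = 8.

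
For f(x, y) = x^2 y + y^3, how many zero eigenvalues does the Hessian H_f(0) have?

Hessian at 0 has rank 0.

2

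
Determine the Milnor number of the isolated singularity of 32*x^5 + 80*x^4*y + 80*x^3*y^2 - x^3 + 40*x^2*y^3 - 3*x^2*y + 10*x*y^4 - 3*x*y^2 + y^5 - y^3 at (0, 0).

8

The Hessian of f at 0 has rank 0. Corank 2; j^3 = -(x + y)^3 is a perfect cube, so E-series; the 5-jet and mu = 8 give E_8.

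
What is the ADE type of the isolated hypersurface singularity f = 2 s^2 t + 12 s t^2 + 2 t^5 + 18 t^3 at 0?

D_{6}

The Hessian of f at 0 has rank 0. Corank 2; j^3 = 2*t*(s + 3*t)^2 has shape L^2 M (L != M), so D-series; mu = 6 gives D_6.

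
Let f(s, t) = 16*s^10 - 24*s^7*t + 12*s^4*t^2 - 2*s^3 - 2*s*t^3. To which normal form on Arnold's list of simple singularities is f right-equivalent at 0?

E_7

The Hessian of f at 0 has rank 0. Corank 2; j^3 = -2*s^3 is a perfect cube, so E-series; the 4-jet and mu = 7 give E_7.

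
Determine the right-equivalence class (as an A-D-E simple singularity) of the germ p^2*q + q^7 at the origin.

D_{8}

The Hessian of f at 0 has rank 0. Corank 2; j^3 = p^2*q has shape L^2 M (L != M), so D-series; mu = 8 gives D_8.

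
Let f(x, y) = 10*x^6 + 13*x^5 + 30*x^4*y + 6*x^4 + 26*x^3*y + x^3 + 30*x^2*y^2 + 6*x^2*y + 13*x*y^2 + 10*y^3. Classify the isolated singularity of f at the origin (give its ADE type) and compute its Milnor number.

Type D_4, Milnor number mu = 4.

The Hessian of f at 0 has rank 0. Corank 2; j^3 = (x + 2*y)*(x^2 + 4*x*y + 5*y^2) splits into three distinct lines over C (the quadratic factor has nonzero discriminant), so D_4.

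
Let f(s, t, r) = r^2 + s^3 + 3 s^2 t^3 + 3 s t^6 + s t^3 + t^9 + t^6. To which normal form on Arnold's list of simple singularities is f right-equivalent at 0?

E_{7}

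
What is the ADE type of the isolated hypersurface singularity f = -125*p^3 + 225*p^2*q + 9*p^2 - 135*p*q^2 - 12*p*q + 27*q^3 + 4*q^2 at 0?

A_{2}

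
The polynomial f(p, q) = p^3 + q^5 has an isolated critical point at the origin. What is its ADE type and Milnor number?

The Hessian of f at 0 has rank 0. Corank 2; j^3 = p^3 is a perfect cube, so E-series; the 5-jet and mu = 8 give E_8.

Type E_8, Milnor number mu = 8.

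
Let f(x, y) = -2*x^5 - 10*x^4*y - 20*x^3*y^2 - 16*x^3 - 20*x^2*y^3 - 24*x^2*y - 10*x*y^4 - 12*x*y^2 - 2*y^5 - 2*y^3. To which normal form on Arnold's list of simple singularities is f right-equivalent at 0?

The Hessian of f at 0 has rank 0. Corank 2; j^3 = -2*(2*x + y)^3 is a perfect cube, so E-series; the 5-jet and mu = 8 give E_8.

E_8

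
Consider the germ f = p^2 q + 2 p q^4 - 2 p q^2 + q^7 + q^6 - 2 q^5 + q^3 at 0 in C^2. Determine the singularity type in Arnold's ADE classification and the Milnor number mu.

Type D_{7}, Milnor number mu = 7.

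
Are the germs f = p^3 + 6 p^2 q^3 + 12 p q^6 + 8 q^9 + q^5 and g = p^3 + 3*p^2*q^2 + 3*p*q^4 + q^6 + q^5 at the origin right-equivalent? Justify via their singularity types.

The Hessian of f at 0 has rank 0. Corank 2; j^3 = p^3 is a perfect cube, so E-series; the 5-jet and mu = 8 give E_8. The Hessian of g at 0 has rank 0. Corank 2; j^3 = p^3 is a perfect cube, so E-series; the 5-jet and mu = 8 give E_8. Both have type E_8, hence right-equivalent.

Yes.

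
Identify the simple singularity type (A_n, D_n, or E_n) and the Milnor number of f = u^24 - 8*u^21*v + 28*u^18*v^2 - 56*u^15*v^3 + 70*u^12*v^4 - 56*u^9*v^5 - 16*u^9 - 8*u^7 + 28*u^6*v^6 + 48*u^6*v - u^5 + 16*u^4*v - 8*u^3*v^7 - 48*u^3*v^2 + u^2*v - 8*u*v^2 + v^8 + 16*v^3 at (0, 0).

Type D_9, Milnor number mu = 9.

The Hessian of f at 0 has rank 0. Corank 2; j^3 = v*(u - 4*v)^2 has shape L^2 M (L != M), so D-series; mu = 9 gives D_9.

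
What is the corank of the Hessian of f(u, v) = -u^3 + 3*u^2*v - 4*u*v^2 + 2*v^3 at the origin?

2

The Hessian at 0 is [[0, 0], [0, 0]] of rank 0; hence corank 2.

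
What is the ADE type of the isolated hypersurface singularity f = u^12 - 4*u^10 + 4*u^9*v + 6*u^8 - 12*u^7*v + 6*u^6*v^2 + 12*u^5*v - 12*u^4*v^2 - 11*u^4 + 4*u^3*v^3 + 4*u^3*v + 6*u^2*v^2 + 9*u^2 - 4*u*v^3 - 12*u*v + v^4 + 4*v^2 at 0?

The Hessian of f at 0 has rank 1. Corank 1: A-series; mu = 3 gives A_3.

A_3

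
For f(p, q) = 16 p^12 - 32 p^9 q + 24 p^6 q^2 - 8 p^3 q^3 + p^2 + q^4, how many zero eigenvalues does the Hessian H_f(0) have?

Hessian at 0 has rank 1.

1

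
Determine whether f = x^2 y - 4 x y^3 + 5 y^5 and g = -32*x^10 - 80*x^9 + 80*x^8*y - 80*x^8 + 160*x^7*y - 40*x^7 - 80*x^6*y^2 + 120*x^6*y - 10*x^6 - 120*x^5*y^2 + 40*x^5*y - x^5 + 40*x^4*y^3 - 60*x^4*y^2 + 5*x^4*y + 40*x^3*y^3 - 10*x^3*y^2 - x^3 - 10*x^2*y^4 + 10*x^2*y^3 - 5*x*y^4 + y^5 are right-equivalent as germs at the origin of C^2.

The Hessian of f at 0 is [[0, 0], [0, 0]] with rank 0, so corank 2. A Groebner basis of the Jacobian ideal J(f) in C{x,y} is {x^3, x^2*y, 2*x^2 + x*y^2, -x*y/2 + y^3}; counting standard monomials gives mu = 6. Corank 2; j^3 = x^2*y has shape L^2 M (L != M), so D-series; mu = 6 gives D_6. The Hessian of g at 0 is [[0, 0], [0, 0]] with rank 0, so corank 2. A Groebner basis of the Jacobian ideal J(g) in C{x,y} is {y^5, x*y^3 - y^4/4, x^2}; counting standard monomials gives mu = 8. Corank 2; j^3 = -x^3 is a perfect cube, so E-series; the 5-jet and mu = 8 give E_8. f is D_6 but g is E_8, hence not right-equivalent.

No.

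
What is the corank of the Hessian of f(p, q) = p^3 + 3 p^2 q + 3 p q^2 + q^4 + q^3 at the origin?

2

Hessian at 0 has rank 0.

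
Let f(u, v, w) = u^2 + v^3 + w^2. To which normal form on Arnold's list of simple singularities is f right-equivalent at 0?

A_{2}

The Hessian of f at 0 has rank 2. Corank 1: A-series; mu = 2 gives A_2.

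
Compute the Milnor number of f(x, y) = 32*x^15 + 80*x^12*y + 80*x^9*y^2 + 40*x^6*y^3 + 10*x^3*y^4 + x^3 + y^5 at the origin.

8

The Hessian of f at 0 has rank 0. Corank 2; j^3 = x^3 is a perfect cube, so E-series; the 5-jet and mu = 8 give E_8.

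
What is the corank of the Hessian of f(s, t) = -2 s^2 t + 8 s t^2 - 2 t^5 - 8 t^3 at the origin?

Hessian at 0 has rank 0.

2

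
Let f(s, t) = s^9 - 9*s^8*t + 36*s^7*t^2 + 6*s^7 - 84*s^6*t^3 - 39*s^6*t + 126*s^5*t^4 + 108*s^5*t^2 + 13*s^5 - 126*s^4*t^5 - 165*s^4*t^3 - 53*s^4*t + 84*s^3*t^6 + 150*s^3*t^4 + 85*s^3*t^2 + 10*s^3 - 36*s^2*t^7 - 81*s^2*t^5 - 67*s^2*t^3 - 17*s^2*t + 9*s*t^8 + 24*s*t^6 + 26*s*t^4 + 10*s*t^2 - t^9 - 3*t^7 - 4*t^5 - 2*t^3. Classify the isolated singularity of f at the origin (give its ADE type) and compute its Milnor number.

Type D4, Milnor number mu = 4.

The Hessian of f at 0 has rank 0. Corank 2; j^3 = (2*s - t)*(5*s^2 - 6*s*t + 2*t^2) splits into three distinct lines over C (the quadratic factor has nonzero discriminant), so D_4.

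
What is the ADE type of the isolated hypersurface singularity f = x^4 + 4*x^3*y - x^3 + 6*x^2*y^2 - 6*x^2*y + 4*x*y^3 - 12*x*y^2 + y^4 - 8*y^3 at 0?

E6

The Hessian of f at 0 has rank 0. Corank 2; j^3 = -(x + 2*y)^3 is a perfect cube, so E-series; the 4-jet and mu = 6 give E_6.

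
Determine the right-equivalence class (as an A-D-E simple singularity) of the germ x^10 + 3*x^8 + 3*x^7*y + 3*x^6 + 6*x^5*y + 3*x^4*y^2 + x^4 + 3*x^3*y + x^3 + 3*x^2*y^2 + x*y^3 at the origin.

E7

The Hessian of f at 0 is [[0, 0], [0, 0]] with rank 0, so corank 2. A Groebner basis of the Jacobian ideal J(f) in C{x,y} is {3*x^2 + y^4 + y^3, x^3, x^2*y - x^2 - y^3/3, 2*x^2 + x*y^2 + 2*y^3/3}; counting standard monomials gives mu = 7. Corank 2; j^3 = x^3 is a perfect cube, so E-series; the 4-jet and mu = 7 give E_7.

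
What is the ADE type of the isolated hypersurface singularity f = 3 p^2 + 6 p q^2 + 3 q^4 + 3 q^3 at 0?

A2

The Hessian of f at 0 is [[6, 0], [0, 0]] with rank 1, so corank 1. A Groebner basis of the Jacobian ideal J(f) in C{p,q} is {q^2, p}; counting standard monomials gives mu = 2. Corank 1: A-series; mu = 2 gives A_2.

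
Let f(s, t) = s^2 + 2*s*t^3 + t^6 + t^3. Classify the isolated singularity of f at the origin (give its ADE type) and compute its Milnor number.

Type A2, Milnor number mu = 2.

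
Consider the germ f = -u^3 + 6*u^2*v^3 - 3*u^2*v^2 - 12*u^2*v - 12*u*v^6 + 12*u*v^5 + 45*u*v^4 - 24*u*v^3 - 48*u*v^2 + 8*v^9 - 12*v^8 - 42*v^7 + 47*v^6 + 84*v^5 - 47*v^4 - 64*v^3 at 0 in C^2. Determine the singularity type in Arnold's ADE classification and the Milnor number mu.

Type E_6, Milnor number mu = 6.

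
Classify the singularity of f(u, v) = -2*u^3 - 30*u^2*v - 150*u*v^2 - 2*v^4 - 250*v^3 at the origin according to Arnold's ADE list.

E_6

The Hessian of f at 0 is [[0, 0], [0, 0]] with rank 0, so corank 2. A Groebner basis of the Jacobian ideal J(f) in C{u,v} is {v^3, u^2 + 10*u*v + 25*v^2}; counting standard monomials gives mu = 6. Corank 2; j^3 = -2*(u + 5*v)^3 is a perfect cube, so E-series; the 4-jet and mu = 6 give E_6.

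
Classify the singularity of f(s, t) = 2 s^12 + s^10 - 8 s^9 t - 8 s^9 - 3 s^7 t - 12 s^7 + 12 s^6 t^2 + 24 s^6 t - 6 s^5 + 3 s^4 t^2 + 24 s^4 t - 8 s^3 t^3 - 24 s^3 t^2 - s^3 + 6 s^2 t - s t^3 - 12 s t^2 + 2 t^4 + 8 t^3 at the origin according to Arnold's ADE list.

The Hessian of f at 0 has rank 0. Corank 2; j^3 = -(s - 2*t)^3 is a perfect cube, so E-series; the 4-jet and mu = 7 give E_7.

E7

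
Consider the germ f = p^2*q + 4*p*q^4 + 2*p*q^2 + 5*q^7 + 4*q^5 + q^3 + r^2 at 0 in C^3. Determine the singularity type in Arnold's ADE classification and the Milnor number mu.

Type D_{8}, Milnor number mu = 8.

The Hessian of f at 0 has rank 1. Corank 2; j^3 = q*(p + q)^2 has shape L^2 M (L != M), so D-series; mu = 8 gives D_8.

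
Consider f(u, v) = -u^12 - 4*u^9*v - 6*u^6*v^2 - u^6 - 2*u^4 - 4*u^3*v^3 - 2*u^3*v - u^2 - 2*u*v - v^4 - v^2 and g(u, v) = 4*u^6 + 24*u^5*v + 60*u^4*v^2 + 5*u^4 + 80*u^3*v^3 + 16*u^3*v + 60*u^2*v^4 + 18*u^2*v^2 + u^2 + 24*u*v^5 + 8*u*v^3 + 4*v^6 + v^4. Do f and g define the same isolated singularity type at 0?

The Hessian of f at 0 is [[-2, -2], [-2, -2]] with rank 1, so corank 1. A Groebner basis of the Jacobian ideal J(f) in C{u,v} is {v^3, u + v}; counting standard monomials gives mu = 3. Corank 1: A-series; mu = 3 gives A_3. The Hessian of g at 0 is [[2, 0], [0, 0]] with rank 1, so corank 1. A Groebner basis of the Jacobian ideal J(g) in C{u,v} is {v^3, u}; counting standard monomials gives mu = 3. Corank 1: A-series; mu = 3 gives A_3. Both have type A_3, hence right-equivalent.

Yes.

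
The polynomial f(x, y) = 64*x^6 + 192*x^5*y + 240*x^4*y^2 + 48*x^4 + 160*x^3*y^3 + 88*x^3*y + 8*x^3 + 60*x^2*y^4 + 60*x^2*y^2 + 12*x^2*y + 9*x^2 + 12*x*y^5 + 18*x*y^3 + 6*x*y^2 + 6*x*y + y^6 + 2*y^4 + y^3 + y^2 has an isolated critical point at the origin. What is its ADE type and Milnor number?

The Hessian of f at 0 has rank 1. Corank 1: A-series; mu = 2 gives A_2.

Type A_2, Milnor number mu = 2.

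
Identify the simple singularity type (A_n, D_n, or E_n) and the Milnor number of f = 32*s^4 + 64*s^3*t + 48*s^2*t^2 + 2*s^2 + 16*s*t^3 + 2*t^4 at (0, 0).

The Hessian of f at 0 has rank 1. Corank 1: A-series; mu = 3 gives A_3.

Type A3, Milnor number mu = 3.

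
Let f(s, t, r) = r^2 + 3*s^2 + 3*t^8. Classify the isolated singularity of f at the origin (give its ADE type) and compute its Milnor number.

Type A7, Milnor number mu = 7.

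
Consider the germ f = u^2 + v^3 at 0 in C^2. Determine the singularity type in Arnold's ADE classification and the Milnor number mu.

The Hessian of f at 0 is [[2, 0], [0, 0]] with rank 1, so corank 1. A Groebner basis of the Jacobian ideal J(f) in C{u,v} is {v^2, u}; counting standard monomials gives mu = 2. Corank 1: A-series; mu = 2 gives A_2.

Type A2, Milnor number mu = 2.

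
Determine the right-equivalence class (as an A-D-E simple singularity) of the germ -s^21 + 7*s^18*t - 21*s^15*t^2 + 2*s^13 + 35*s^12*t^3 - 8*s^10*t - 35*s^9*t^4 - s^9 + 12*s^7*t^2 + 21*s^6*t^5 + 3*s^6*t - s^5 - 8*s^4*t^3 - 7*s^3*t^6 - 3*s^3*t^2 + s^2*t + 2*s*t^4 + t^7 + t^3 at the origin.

D_{4}

The Hessian of f at 0 has rank 0. Corank 2; j^3 = t*(s^2 + t^2) splits into three distinct lines over C (the quadratic factor has nonzero discriminant), so D_4.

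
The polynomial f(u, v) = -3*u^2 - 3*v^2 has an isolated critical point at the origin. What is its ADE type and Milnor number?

The Hessian of f at 0 is [[-6, 0], [0, -6]] with rank 2, so corank 0. A Groebner basis of the Jacobian ideal J(f) in C{u,v} is {u, v}; counting standard monomials gives mu = 1. Corank 0: nondegenerate Morse point, so A_1.

Type A_1, Milnor number mu = 1.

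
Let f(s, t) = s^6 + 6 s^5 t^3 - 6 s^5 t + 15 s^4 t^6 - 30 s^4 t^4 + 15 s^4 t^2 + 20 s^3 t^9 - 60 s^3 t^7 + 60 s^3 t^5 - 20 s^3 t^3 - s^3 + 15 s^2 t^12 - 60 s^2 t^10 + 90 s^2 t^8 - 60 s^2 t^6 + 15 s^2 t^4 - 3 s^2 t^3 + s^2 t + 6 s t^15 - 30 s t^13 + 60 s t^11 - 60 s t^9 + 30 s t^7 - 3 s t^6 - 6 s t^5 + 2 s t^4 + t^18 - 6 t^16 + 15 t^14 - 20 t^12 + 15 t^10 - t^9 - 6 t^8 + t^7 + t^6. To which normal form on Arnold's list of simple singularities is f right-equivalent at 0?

D_{7}

The Hessian of f at 0 has rank 0. Corank 2; j^3 = -s^2*(s - t) has shape L^2 M (L != M), so D-series; mu = 7 gives D_7.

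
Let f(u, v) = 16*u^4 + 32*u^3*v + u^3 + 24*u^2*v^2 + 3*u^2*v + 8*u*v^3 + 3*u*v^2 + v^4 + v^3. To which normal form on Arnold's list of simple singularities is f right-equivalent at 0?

The Hessian of f at 0 is [[0, 0], [0, 0]] with rank 0, so corank 2. A Groebner basis of the Jacobian ideal J(f) in C{u,v} is {v^4, u*v^2 + 5*v^3/6, u^2 + 2*u*v + v^2}; counting standard monomials gives mu = 6. Corank 2; j^3 = (u + v)^3 is a perfect cube, so E-series; the 4-jet and mu = 6 give E_6.

E_{6}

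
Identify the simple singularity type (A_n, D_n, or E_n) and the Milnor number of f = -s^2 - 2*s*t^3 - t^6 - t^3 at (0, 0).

Type A_{2}, Milnor number mu = 2.

The Hessian of f at 0 has rank 1. Corank 1: A-series; mu = 2 gives A_2.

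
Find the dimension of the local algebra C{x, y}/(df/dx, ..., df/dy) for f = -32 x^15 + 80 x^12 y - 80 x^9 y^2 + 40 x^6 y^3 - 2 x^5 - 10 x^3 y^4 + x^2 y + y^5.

6

The Hessian of f at 0 is [[0, 0], [0, 0]] with rank 0, so corank 2. A Groebner basis of the Jacobian ideal J(f) in C{x,y} is {x^2/5 + y^4, x^3, x*y}; counting standard monomials gives mu = 6. Corank 2; j^3 = x^2*y has shape L^2 M (L != M), so D-series; mu = 6 gives D_6.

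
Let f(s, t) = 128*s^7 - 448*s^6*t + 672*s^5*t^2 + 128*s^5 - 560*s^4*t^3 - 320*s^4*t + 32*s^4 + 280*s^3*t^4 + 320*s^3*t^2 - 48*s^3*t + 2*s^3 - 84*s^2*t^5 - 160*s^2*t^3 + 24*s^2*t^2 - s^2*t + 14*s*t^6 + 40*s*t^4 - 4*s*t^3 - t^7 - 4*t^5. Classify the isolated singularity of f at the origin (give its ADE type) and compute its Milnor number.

The Hessian of f at 0 has rank 0. Corank 2; j^3 = s^2*(2*s - t) has shape L^2 M (L != M), so D-series; mu = 8 gives D_8.

Type D_8, Milnor number mu = 8.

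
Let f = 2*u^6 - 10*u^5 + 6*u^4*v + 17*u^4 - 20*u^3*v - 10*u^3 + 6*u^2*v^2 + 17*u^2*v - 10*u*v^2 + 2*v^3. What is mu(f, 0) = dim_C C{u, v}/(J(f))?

4

The Hessian of f at 0 has rank 0. Corank 2; j^3 = -(2*u - v)*(5*u^2 - 6*u*v + 2*v^2) splits into three distinct lines over C (the quadratic factor has nonzero discriminant), so D_4.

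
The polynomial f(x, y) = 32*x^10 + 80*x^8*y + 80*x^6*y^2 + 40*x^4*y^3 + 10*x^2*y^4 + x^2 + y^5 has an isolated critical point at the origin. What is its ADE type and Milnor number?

Type A_4, Milnor number mu = 4.

The Hessian of f at 0 has rank 1. Corank 1: A-series; mu = 4 gives A_4.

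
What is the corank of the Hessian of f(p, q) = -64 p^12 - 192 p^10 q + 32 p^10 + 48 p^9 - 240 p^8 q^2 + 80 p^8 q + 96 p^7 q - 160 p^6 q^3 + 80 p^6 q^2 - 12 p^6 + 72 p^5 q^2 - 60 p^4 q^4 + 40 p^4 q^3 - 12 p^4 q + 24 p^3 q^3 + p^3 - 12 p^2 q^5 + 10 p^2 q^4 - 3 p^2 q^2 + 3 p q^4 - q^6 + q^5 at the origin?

2

Hessian at 0 has rank 0.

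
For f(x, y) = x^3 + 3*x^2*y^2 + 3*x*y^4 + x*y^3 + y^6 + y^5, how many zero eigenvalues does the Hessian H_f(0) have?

2

Hessian at 0 has rank 0.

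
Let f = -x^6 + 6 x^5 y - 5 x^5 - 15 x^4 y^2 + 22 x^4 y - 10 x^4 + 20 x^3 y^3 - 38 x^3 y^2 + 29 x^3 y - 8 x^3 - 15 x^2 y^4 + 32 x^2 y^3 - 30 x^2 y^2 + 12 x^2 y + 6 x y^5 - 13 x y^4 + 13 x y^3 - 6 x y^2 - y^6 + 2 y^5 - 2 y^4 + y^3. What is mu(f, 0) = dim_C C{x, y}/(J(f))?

7

The Hessian of f at 0 has rank 0. Corank 2; j^3 = -(2*x - y)^3 is a perfect cube, so E-series; the 4-jet and mu = 7 give E_7.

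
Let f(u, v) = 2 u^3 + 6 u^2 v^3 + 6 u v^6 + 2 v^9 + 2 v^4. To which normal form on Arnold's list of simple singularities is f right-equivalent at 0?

E_6

The Hessian of f at 0 is [[0, 0], [0, 0]] with rank 0, so corank 2. A Groebner basis of the Jacobian ideal J(f) in C{u,v} is {v^3, u^2}; counting standard monomials gives mu = 6. Corank 2; j^3 = 2*u^3 is a perfect cube, so E-series; the 4-jet and mu = 6 give E_6.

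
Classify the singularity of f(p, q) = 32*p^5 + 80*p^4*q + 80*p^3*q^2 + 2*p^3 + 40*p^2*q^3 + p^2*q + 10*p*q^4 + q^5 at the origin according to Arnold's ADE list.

D_6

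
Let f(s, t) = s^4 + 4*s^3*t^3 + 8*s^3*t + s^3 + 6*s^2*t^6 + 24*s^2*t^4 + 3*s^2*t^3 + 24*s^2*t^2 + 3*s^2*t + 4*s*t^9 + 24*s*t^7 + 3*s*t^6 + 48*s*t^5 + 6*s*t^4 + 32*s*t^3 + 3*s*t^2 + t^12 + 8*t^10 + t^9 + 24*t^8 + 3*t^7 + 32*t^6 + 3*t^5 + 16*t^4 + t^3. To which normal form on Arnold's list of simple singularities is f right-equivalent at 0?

E6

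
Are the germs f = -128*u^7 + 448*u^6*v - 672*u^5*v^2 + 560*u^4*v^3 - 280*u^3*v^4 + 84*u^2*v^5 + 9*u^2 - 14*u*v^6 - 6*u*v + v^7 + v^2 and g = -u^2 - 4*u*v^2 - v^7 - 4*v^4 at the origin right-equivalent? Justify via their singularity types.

Yes.

The Hessian of f at 0 has rank 1. Corank 1: A-series; mu = 6 gives A_6. The Hessian of g at 0 has rank 1. Corank 1: A-series; mu = 6 gives A_6. Both have type A_6, hence right-equivalent.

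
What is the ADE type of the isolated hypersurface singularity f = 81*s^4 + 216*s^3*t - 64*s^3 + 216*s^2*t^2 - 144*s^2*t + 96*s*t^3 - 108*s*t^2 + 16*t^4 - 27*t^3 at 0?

E_{6}

The Hessian of f at 0 has rank 0. Corank 2; j^3 = -(4*s + 3*t)^3 is a perfect cube, so E-series; the 4-jet and mu = 6 give E_6.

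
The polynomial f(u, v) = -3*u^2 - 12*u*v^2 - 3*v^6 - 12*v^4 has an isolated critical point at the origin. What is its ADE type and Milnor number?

Type A_5, Milnor number mu = 5.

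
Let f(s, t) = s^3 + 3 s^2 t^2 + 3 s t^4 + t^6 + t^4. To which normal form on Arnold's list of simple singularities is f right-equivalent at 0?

E_{6}

The Hessian of f at 0 has rank 0. Corank 2; j^3 = s^3 is a perfect cube, so E-series; the 4-jet and mu = 6 give E_6.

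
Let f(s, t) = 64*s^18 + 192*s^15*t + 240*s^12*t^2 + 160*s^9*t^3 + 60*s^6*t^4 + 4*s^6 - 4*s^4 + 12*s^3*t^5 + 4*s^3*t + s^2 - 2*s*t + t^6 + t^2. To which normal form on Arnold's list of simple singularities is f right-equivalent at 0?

A_{5}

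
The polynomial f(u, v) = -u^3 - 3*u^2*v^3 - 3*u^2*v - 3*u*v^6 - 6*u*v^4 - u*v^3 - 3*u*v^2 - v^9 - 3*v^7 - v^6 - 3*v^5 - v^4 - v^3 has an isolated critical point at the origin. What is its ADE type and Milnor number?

Type E7, Milnor number mu = 7.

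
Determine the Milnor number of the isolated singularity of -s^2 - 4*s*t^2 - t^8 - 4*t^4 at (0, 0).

The Hessian of f at 0 has rank 1. Corank 1: A-series; mu = 7 gives A_7.

7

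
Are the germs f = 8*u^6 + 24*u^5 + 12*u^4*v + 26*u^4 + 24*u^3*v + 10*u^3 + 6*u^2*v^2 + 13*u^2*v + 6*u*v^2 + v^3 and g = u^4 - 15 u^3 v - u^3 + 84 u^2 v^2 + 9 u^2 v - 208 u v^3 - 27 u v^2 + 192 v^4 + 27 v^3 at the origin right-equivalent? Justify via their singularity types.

No.

The Hessian of f at 0 is [[0, 0], [0, 0]] with rank 0, so corank 2. A Groebner basis of the Jacobian ideal J(f) in C{u,v} is {v^3, u^2 - 3*v^2/11, u*v + 6*v^2/11}; counting standard monomials gives mu = 4. Corank 2; j^3 = (2*u + v)*(5*u^2 + 4*u*v + v^2) splits into three distinct lines over C (the quadratic factor has nonzero discriminant), so D_4. The Hessian of g at 0 is [[0, 0], [0, 0]] with rank 0, so corank 2. A Groebner basis of the Jacobian ideal J(g) in C{u,v} is {3*u^2 - 18*u*v + v^4 + v^3 + 27*v^2, u^3 - 63*u^2 + 378*u*v - 48*v^3 - 567*v^2, u^2*v - 13*u^2 + 78*u*v - 40*v^3/3 - 117*v^2, -2*u^2 + u*v^2 + 12*u*v - 11*v^3/3 - 18*v^2}; counting standard monomials gives mu = 7. Corank 2; j^3 = -(u - 3*v)^3 is a perfect cube, so E-series; the 4-jet and mu = 7 give E_7. f is D_4 but g is E_7, hence not right-equivalent.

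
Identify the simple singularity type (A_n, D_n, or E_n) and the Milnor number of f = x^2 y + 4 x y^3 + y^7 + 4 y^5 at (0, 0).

Type D8, Milnor number mu = 8.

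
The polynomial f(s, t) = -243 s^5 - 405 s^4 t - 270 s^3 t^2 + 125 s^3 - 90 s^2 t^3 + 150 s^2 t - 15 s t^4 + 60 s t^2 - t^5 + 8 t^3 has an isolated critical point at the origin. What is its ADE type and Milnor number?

Type E_{8}, Milnor number mu = 8.

The Hessian of f at 0 is [[0, 0], [0, 0]] with rank 0, so corank 2. A Groebner basis of the Jacobian ideal J(f) in C{s,t} is {t^5, s*t^3 + 23*t^4/60, s^2 + 4*s*t/5 + 4*t^2/25}; counting standard monomials gives mu = 8. Corank 2; j^3 = (5*s + 2*t)^3 is a perfect cube, so E-series; the 5-jet and mu = 8 give E_8.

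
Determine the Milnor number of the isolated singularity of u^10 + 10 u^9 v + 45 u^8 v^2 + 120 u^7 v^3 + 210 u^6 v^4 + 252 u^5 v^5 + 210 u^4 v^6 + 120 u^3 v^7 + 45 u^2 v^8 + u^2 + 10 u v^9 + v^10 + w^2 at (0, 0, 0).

The Hessian of f at 0 is [[2, 0, 0], [0, 0, 0], [0, 0, 2]] with rank 2, so corank 1. A Groebner basis of the Jacobian ideal J(f) in C{u,v,w} is {v^9, u, w}; counting standard monomials gives mu = 9. Corank 1: A-series; mu = 9 gives A_9.

9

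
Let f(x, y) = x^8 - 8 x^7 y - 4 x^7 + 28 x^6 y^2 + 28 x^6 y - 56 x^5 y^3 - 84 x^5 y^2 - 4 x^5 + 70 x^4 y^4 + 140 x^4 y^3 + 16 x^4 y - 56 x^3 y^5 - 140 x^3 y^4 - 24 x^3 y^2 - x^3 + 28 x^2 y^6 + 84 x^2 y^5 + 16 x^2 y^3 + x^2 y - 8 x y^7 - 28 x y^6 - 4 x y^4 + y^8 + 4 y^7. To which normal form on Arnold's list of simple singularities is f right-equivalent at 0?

The Hessian of f at 0 is [[0, 0], [0, 0]] with rank 0, so corank 2. A Groebner basis of the Jacobian ideal J(f) in C{x,y} is {x^2*y^2, -x^2*y - x^2/2 + x*y^3, -4*x^2*y - 3*x^2/2 - x*y/2 + y^4, x^3}; counting standard monomials gives mu = 9. Corank 2; j^3 = -x^2*(x - y) has shape L^2 M (L != M), so D-series; mu = 9 gives D_9.

D_9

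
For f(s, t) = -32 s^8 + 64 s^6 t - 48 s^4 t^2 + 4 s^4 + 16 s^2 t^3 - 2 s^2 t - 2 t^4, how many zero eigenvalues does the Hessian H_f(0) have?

The Hessian at 0 is [[0, 0], [0, 0]] of rank 0; hence corank 2.

2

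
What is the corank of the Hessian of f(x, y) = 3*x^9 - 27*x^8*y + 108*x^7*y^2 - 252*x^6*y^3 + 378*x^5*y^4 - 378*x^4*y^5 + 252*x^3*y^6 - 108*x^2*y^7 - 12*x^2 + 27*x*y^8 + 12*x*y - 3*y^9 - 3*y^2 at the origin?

1

The Hessian at 0 is [[-24, 12], [12, -6]] of rank 1; hence corank 1.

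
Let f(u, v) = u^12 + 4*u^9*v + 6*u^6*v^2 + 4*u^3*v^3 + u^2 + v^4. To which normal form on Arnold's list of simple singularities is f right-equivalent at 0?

The Hessian of f at 0 is [[2, 0], [0, 0]] with rank 1, so corank 1. A Groebner basis of the Jacobian ideal J(f) in C{u,v} is {v^3, u}; counting standard monomials gives mu = 3. Corank 1: A-series; mu = 3 gives A_3.

A3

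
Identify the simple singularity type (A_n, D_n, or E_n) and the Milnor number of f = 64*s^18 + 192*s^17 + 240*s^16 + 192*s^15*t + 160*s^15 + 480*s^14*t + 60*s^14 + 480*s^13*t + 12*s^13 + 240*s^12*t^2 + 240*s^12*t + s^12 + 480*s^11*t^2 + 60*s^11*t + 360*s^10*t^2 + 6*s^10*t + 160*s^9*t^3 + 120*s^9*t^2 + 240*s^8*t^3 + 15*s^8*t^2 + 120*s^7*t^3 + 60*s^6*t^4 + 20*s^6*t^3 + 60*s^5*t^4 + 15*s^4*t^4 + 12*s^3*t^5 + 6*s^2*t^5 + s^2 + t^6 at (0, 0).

The Hessian of f at 0 is [[2, 0], [0, 0]] with rank 1, so corank 1. A Groebner basis of the Jacobian ideal J(f) in C{s,t} is {t^5, s}; counting standard monomials gives mu = 5. Corank 1: A-series; mu = 5 gives A_5.

Type A5, Milnor number mu = 5.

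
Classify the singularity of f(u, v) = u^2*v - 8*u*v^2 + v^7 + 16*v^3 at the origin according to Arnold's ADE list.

D_8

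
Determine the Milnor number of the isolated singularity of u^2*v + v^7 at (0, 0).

The Hessian of f at 0 has rank 0. Corank 2; j^3 = u^2*v has shape L^2 M (L != M), so D-series; mu = 8 gives D_8.

8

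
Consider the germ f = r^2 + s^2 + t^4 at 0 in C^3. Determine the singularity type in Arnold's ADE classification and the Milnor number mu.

The Hessian of f at 0 is [[2, 0, 0], [0, 0, 0], [0, 0, 2]] with rank 2, so corank 1. A Groebner basis of the Jacobian ideal J(f) in C{s,t,r} is {t^3, s, r}; counting standard monomials gives mu = 3. Corank 1: A-series; mu = 3 gives A_3.

Type A3, Milnor number mu = 3.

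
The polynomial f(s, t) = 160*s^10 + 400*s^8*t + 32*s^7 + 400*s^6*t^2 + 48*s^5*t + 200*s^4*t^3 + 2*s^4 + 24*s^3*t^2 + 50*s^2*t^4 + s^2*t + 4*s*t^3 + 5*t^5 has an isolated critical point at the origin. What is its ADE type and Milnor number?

Type D_6, Milnor number mu = 6.

The Hessian of f at 0 is [[0, 0], [0, 0]] with rank 0, so corank 2. A Groebner basis of the Jacobian ideal J(f) in C{s,t} is {s^3, s^2*t, -2*s^2 + s*t^2, s*t/2 + t^3}; counting standard monomials gives mu = 6. Corank 2; j^3 = s^2*t has shape L^2 M (L != M), so D-series; mu = 6 gives D_6.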